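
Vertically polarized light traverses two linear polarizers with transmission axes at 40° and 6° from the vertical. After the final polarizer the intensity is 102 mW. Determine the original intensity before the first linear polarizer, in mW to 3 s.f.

I₀ ≈ 253 mW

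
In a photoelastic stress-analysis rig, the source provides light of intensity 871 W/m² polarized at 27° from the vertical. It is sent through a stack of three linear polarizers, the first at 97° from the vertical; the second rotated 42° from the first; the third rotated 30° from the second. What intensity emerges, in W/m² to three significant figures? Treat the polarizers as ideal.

I₁ = 871 W/m² · cos²(70°) = 101.9 W/m².
I₂ = I₁ · cos²(42°) = 101.9 · 0.5523 = 56.27 W/m².
I₃ = I₂ · cos²(30°) = 56.27 · 0.75 = 42.2 W/m².

I ≈ 42.2 W/m²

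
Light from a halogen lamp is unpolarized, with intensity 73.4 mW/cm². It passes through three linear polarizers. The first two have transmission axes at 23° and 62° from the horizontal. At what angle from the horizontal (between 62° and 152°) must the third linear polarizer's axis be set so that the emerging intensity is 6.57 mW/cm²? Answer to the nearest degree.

θ ≈ 119°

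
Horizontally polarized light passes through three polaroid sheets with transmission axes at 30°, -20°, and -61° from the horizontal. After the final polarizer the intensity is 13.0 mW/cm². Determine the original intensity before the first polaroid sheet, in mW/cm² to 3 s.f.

I₀ ≈ 73.7 mW/cm²

By Malus's law, I₁ = I₀ cos²(30° − 0°) = I₀ cos²(30°) = 0.75 I₀.
I₂ = I₁ cos²(-20° − 30°) = 0.75 I₀ · cos²(50°) = 0.3099 I₀.
I₃ = I₂ cos²(-61° + 20°) = 0.3099 I₀ · cos²(41°) = 0.1765 I₀.
So 13.0 mW/cm² = 0.1765 I₀, giving I₀ = 13.0/0.1765 = 73.65 mW/cm².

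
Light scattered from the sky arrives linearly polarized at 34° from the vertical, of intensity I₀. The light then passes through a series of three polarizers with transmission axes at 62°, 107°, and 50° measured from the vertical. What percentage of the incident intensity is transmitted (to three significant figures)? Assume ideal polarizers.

By Malus's law, I₁ = I₀ cos²(62° − 34°) = I₀ cos²(28°) = 0.7796 I₀.
I₂ = I₁ cos²(107° − 62°) = 0.7796 I₀ · cos²(45°) = 0.3898 I₀.
I₃ = I₂ cos²(50° − 107°) = 0.3898 I₀ · cos²(57°) = 0.1156 I₀.
That is 11.56% of the incident intensity.

≈ 11.6%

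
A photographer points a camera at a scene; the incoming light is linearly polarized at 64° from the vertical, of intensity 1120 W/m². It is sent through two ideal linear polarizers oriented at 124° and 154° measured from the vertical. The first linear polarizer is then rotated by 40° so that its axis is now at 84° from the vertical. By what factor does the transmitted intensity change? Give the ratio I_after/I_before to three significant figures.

Before rotation:
By Malus's law, I₁ = I₀ cos²(124° − 64°) = I₀ cos²(60°) = 0.25 I₀.
I₂ = I₁ cos²(154° − 124°) = 0.25 I₀ · cos²(30°) = 0.1875 I₀.
After rotation:
I₁ = I₀ cos²(84° − 64°) = I₀ cos²(20°) = 0.883 I₀.
I₂ = I₁ cos²(154° − 84°) = 0.883 I₀ · cos²(70°) = 0.1033 I₀.
Ratio = 0.1033 / 0.1875 = 0.5509.

I_new/I_old ≈ 0.551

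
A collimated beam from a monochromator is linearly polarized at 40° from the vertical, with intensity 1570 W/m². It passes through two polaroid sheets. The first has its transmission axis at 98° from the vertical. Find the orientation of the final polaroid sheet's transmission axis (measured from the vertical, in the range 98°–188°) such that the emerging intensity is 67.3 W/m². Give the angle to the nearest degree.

θ ≈ 165°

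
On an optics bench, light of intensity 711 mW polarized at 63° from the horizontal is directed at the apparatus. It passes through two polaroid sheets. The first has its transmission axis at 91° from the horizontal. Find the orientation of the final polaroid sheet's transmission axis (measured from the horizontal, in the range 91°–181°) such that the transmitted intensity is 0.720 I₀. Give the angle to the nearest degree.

θ ≈ 107°

By Malus's law, I₁ = I₀ cos²(91° − 63°) = I₀ cos²(28°) = 0.7796 I₀.
Need I₂/I₀ = 0.72, so cos²(θ − 91°) = 0.72 / 0.7796 = 0.9236.
θ − 91° = arccos(√0.9236) = 16.1°, giving θ ≈ 91 + 16.1 = 107.1°.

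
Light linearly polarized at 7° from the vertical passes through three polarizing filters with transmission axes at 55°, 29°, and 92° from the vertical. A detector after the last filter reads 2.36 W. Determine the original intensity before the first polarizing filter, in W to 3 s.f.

I₀ ≈ 31.7 W

By Malus's law, I₁ = I₀ cos²(55° − 7°) = I₀ cos²(48°) = 0.4477 I₀.
I₂ = I₁ cos²(29° − 55°) = 0.4477 I₀ · cos²(26°) = 0.3617 I₀.
I₃ = I₂ cos²(92° − 29°) = 0.3617 I₀ · cos²(63°) = 0.07455 I₀.
So 2.36 W = 0.07455 I₀, giving I₀ = 2.36/0.07455 = 31.66 W.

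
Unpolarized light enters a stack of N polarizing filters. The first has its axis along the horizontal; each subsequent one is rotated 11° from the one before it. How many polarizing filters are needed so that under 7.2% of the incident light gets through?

N = 54

First polarizer halves the unpolarized light: factor 1/2.
Each further stage multiplies by cos²(11°) = 0.9636.
After N polarizers: T = 0.5·0.9636^(N−1). Require T < 0.072 ⇒ N−1 > ln(0.072/0.5)/ln(0.9636) = 52.25, so N−1 ≥ 53 and N = 54.
Check: N=54 gives T = 0.07003 < 0.072; N=53 gives T = 0.07268.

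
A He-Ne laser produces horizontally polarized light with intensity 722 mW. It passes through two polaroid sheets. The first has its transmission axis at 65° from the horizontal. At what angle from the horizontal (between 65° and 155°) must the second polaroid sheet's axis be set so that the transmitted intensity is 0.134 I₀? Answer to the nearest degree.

I₁ = I₀ cos²(65° − 0°) = I₀ cos²(65°) = 0.1786 I₀.
Need I₂/I₀ = 0.134, so cos²(θ − 65°) = 0.134 / 0.1786 = 0.7503.
θ − 65° = arccos(√0.7503) = 30.0°, giving θ ≈ 65 + 30.0 = 95.0°.

θ ≈ 95°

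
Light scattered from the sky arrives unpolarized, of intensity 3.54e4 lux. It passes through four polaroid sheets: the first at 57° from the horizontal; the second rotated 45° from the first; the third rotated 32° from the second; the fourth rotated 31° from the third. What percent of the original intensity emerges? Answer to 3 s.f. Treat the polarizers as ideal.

Unpolarized light through the first polarizer → I₁ = 3.54e4 lux/2 = 1.77e+04 lux, polarized at 57°.
I₂ = I₁ · cos²(45°) = 1.77e+04 · 0.5 = 8850 lux.
I₃ = I₂ · cos²(32°) = 8850 · 0.7192 = 6365 lux.
I₄ = I₃ · cos²(31°) = 6365 · 0.7347 = 4676 lux.
That is 13.21% of the incident intensity.

≈ 13.2%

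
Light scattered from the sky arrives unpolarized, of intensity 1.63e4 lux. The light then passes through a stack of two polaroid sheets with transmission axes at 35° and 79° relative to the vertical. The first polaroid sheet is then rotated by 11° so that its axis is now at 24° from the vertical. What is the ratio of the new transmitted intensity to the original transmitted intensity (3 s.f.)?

Before rotation:
Unpolarized light through the first polarizer → I₁ = ½ I₀, now polarized at 35°.
I₂ = I₁ cos²(79° − 35°) = 0.5 I₀ · cos²(44°) = 0.2587 I₀.
After rotation:
Unpolarized light through the first polarizer → I₁ = ½ I₀, now polarized at 24°.
I₂ = I₁ cos²(79° − 24°) = 0.5 I₀ · cos²(55°) = 0.1645 I₀.
Ratio = 0.1645 / 0.2587 = 0.6358.

I_new/I_old ≈ 0.636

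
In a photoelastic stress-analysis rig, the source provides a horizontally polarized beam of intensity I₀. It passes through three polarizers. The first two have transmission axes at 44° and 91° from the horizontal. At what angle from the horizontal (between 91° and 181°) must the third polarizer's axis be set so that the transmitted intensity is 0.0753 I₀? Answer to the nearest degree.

θ ≈ 147°

I₁ = I₀ cos²(44° − 0°) = I₀ cos²(44°) = 0.5174 I₀.
I₂ = I₁ cos²(91° − 44°) = 0.5174 I₀ · cos²(47°) = 0.2407 I₀.
Need I₃/I₀ = 0.0753, so cos²(θ − 91°) = 0.0753 / 0.2407 = 0.3129.
θ − 91° = arccos(√0.3129) = 56.0°, giving θ ≈ 91 + 56.0 = 147.0°.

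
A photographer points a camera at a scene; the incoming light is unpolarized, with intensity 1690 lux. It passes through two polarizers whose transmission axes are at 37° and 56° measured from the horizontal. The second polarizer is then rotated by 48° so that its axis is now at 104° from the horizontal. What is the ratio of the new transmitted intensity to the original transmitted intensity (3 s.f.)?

I_new/I_old ≈ 0.171

Before rotation:
Unpolarized light through the first polarizer → I₁ = ½ I₀, now polarized at 37°.
I₂ = I₁ cos²(56° − 37°) = 0.5 I₀ · cos²(19°) = 0.447 I₀.
After rotation:
Unpolarized light through the first polarizer → I₁ = ½ I₀, now polarized at 37°.
I₂ = I₁ cos²(104° − 37°) = 0.5 I₀ · cos²(67°) = 0.07634 I₀.
Ratio = 0.07634 / 0.447 = 0.1708.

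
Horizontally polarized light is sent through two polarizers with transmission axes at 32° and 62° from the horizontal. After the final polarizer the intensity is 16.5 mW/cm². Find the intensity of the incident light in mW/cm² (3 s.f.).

I₀ ≈ 30.6 mW/cm²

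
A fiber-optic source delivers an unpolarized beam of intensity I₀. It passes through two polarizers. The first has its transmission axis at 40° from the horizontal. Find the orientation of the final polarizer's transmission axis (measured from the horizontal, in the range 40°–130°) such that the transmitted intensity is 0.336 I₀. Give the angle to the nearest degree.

Unpolarized light through the first polarizer → I₁ = ½ I₀, now polarized at 40°.
Need I₂/I₀ = 0.336, so cos²(θ − 40°) = 0.336 / 0.5 = 0.672.
θ − 40° = arccos(√0.672) = 34.9°, giving θ ≈ 40 + 34.9 = 74.9°.

θ ≈ 75°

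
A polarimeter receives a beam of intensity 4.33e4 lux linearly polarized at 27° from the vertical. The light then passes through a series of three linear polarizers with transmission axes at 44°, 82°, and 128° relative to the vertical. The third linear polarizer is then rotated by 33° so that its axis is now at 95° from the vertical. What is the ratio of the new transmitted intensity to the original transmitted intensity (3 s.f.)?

I_new/I_old ≈ 1.97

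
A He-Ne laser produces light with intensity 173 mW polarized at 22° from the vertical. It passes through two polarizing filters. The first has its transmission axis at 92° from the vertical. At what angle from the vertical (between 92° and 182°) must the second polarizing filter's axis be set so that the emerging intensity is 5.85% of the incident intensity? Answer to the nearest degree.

θ ≈ 137°

By Malus's law, I₁ = I₀ cos²(92° − 22°) = I₀ cos²(70°) = 0.117 I₀.
Need I₂/I₀ = 0.0585, so cos²(θ − 92°) = 0.0585 / 0.117 = 0.5001.
θ − 92° = arccos(√0.5001) = 45.0°, giving θ ≈ 92 + 45.0 = 137.0°.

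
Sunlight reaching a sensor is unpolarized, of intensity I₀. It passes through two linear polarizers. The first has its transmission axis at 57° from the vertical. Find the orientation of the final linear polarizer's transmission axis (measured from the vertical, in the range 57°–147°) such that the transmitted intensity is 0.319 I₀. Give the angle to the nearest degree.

θ ≈ 94°

Unpolarized light through the first polarizer → I₁ = ½ I₀, now polarized at 57°.
Need I₂/I₀ = 0.319, so cos²(θ − 57°) = 0.319 / 0.5 = 0.638.
θ − 57° = arccos(√0.638) = 37.0°, giving θ ≈ 57 + 37.0 = 94.0°.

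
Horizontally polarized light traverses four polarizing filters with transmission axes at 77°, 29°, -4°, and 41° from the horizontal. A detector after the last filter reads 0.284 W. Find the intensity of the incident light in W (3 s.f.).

I₀ ≈ 35.6 W

I₁ = I₀ cos²(77° − 0°) = I₀ cos²(77°) = 0.0506 I₀.
I₂ = I₁ cos²(29° − 77°) = 0.0506 I₀ · cos²(48°) = 0.02266 I₀.
I₃ = I₂ cos²(-4° − 29°) = 0.02266 I₀ · cos²(33°) = 0.01594 I₀.
I₄ = I₃ cos²(41° + 4°) = 0.01594 I₀ · cos²(45°) = 0.007968 I₀.
So 0.284 W = 0.007968 I₀, giving I₀ = 0.284/0.007968 = 35.64 W.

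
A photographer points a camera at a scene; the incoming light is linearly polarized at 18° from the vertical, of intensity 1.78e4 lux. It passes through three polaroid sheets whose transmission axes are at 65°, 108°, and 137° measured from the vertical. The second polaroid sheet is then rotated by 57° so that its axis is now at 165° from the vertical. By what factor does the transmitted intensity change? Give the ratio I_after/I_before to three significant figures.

I_new/I_old ≈ 0.0575

Before rotation:
I₁ = I₀ cos²(65° − 18°) = I₀ cos²(47°) = 0.4651 I₀.
I₂ = I₁ cos²(108° − 65°) = 0.4651 I₀ · cos²(43°) = 0.2488 I₀.
I₃ = I₂ cos²(137° − 108°) = 0.2488 I₀ · cos²(29°) = 0.1903 I₀.
After rotation:
I₁ = I₀ cos²(65° − 18°) = I₀ cos²(47°) = 0.4651 I₀.
Angle between axes 1 and 2: 80°. I₂ = 0.4651 I₀ · cos²(80°) = 0.01403 I₀.
I₃ = I₂ cos²(137° − 165°) = 0.01403 I₀ · cos²(28°) = 0.01093 I₀.
Ratio = 0.01093 / 0.1903 = 0.05745.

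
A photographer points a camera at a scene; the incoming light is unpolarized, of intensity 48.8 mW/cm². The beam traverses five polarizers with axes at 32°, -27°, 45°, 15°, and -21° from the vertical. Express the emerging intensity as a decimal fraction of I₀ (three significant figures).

I/I₀ ≈ 0.00622

Unpolarized light through the first polarizer → I₁ = 48.8 mW/cm²/2 = 24.4 mW/cm², polarized at 32°.
I₂ = I₁ · cos²(59°) = 24.4 · 0.2653 = 6.472 mW/cm².
I₃ = I₂ · cos²(72°) = 6.472 · 0.09549 = 0.6181 mW/cm².
I₄ = I₃ · cos²(30°) = 0.6181 · 0.75 = 0.4635 mW/cm².
I₅ = I₄ · cos²(36°) = 0.4635 · 0.6545 = 0.3034 mW/cm².
Transmitted fraction = 0.006217.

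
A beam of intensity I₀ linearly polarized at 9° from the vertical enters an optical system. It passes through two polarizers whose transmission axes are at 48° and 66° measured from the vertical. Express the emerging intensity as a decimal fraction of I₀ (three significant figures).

By Malus's law, I₁ = I₀ cos²(48° − 9°) = I₀ cos²(39°) = 0.604 I₀.
I₂ = I₁ cos²(66° − 48°) = 0.604 I₀ · cos²(18°) = 0.5463 I₀.
Transmitted fraction = 0.5463.

≈ 0.546 I₀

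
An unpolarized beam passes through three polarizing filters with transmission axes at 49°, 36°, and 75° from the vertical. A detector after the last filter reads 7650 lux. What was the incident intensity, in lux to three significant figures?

Unpolarized light through the first polarizer → I₁ = ½ I₀, now polarized at 49°.
I₂ = I₁ cos²(36° − 49°) = 0.5 I₀ · cos²(13°) = 0.4747 I₀.
I₃ = I₂ cos²(75° − 36°) = 0.4747 I₀ · cos²(39°) = 0.2867 I₀.
So 7650 lux = 0.2867 I₀, giving I₀ = 7650/0.2867 = 2.668e+04 lux.

I₀ ≈ 2.67e4 lux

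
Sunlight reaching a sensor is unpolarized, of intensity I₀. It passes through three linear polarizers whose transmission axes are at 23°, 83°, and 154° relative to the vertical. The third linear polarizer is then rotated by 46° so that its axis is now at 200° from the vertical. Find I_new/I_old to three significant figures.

I_new/I_old ≈ 1.94

Before rotation:
Unpolarized light through the first polarizer → I₁ = ½ I₀, now polarized at 23°.
I₂ = I₁ cos²(83° − 23°) = 0.5 I₀ · cos²(60°) = 0.125 I₀.
I₃ = I₂ cos²(154° − 83°) = 0.125 I₀ · cos²(71°) = 0.01325 I₀.
After rotation:
Unpolarized light through the first polarizer → I₁ = ½ I₀, now polarized at 23°.
I₂ = I₁ cos²(83° − 23°) = 0.5 I₀ · cos²(60°) = 0.125 I₀.
Angle between axes 2 and 3: 63°. I₃ = 0.125 I₀ · cos²(63°) = 0.02576 I₀.
Ratio = 0.02576 / 0.01325 = 1.945.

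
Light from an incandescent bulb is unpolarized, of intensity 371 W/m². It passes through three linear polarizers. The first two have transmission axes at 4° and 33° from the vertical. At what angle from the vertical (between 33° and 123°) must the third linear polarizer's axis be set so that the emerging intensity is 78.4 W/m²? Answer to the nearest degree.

Unpolarized light through the first polarizer → I₁ = ½ I₀, now polarized at 4°.
I₂ = I₁ cos²(33° − 4°) = 0.5 I₀ · cos²(29°) = 0.3825 I₀.
Target fraction: 78.4 / 371 W/m² = 0.2113 of I₀.
Need I₃/I₀ = 0.2113, so cos²(θ − 33°) = 0.2113 / 0.3825 = 0.5525.
θ − 33° = arccos(√0.5525) = 42.0°, giving θ ≈ 33 + 42.0 = 75.0°.

θ ≈ 75°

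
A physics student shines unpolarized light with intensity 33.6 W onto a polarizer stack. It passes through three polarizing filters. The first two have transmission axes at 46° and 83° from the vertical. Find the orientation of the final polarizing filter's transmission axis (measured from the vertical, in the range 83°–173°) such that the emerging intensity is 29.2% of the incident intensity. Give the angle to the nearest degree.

Unpolarized light through the first polarizer → I₁ = ½ I₀, now polarized at 46°.
I₂ = I₁ cos²(83° − 46°) = 0.5 I₀ · cos²(37°) = 0.3189 I₀.
Need I₃/I₀ = 0.292, so cos²(θ − 83°) = 0.292 / 0.3189 = 0.9156.
θ − 83° = arccos(√0.9156) = 16.9°, giving θ ≈ 83 + 16.9 = 99.9°.

θ ≈ 100°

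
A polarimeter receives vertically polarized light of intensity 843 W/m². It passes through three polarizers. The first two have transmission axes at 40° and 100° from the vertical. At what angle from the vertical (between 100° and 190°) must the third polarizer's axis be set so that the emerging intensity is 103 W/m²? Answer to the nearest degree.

I₁ = I₀ cos²(40° − 0°) = I₀ cos²(40°) = 0.5868 I₀.
I₂ = I₁ cos²(100° − 40°) = 0.5868 I₀ · cos²(60°) = 0.1467 I₀.
Target fraction: 103 / 843 W/m² = 0.1222 of I₀.
Need I₃/I₀ = 0.1222, so cos²(θ − 100°) = 0.1222 / 0.1467 = 0.8328.
θ − 100° = arccos(√0.8328) = 24.1°, giving θ ≈ 100 + 24.1 = 124.1°.

θ ≈ 124°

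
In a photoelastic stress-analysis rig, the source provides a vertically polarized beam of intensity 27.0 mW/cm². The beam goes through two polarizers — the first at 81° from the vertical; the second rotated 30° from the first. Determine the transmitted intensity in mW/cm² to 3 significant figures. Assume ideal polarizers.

I ≈ 0.496 mW/cm²

I₁ = 27.0 mW/cm² · cos²(81°) = 0.6607 mW/cm².
I₂ = I₁ · cos²(30°) = 0.6607 · 0.75 = 0.4956 mW/cm².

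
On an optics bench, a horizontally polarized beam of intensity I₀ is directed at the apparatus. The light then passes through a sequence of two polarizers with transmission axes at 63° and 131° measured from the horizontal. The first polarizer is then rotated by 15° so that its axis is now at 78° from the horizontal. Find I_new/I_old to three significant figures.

Before rotation:
I₁ = I₀ cos²(63° − 0°) = I₀ cos²(63°) = 0.2061 I₀.
I₂ = I₁ cos²(131° − 63°) = 0.2061 I₀ · cos²(68°) = 0.02892 I₀.
After rotation:
I₁ = I₀ cos²(78° − 0°) = I₀ cos²(78°) = 0.04323 I₀.
I₂ = I₁ cos²(131° − 78°) = 0.04323 I₀ · cos²(53°) = 0.01566 I₀.
Ratio = 0.01566 / 0.02892 = 0.5413.

I_new/I_old ≈ 0.541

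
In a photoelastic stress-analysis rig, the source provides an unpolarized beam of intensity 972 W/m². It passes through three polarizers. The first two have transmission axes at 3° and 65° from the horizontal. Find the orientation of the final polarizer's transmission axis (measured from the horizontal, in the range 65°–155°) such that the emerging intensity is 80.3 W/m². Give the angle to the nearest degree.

θ ≈ 95°

Unpolarized light through the first polarizer → I₁ = ½ I₀, now polarized at 3°.
I₂ = I₁ cos²(65° − 3°) = 0.5 I₀ · cos²(62°) = 0.1102 I₀.
Target fraction: 80.3 / 972 W/m² = 0.08261 of I₀.
Need I₃/I₀ = 0.08261, so cos²(θ − 65°) = 0.08261 / 0.1102 = 0.7497.
θ − 65° = arccos(√0.7497) = 30.0°, giving θ ≈ 65 + 30.0 = 95.0°.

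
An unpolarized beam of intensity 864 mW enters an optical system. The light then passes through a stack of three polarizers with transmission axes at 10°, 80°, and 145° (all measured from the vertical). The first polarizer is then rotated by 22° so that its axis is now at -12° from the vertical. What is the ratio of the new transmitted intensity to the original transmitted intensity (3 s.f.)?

I_new/I_old ≈ 0.0104

Before rotation:
Unpolarized light through the first polarizer → I₁ = ½ I₀, now polarized at 10°.
I₂ = I₁ cos²(80° − 10°) = 0.5 I₀ · cos²(70°) = 0.05849 I₀.
I₃ = I₂ cos²(145° − 80°) = 0.05849 I₀ · cos²(65°) = 0.01045 I₀.
After rotation:
Unpolarized light through the first polarizer → I₁ = ½ I₀, now polarized at -12°.
Angle between axes 1 and 2: 88°. I₂ = 0.5 I₀ · cos²(88°) = 0.000609 I₀.
I₃ = I₂ cos²(145° − 80°) = 0.000609 I₀ · cos²(65°) = 0.0001088 I₀.
Ratio = 0.0001088 / 0.01045 = 0.01041.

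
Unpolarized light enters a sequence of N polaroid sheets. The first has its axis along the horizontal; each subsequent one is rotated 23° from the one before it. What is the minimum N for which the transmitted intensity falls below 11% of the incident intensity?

N = 11

First polarizer halves the unpolarized light: factor 1/2.
Each further stage multiplies by cos²(23°) = 0.8473.
After N polarizers: T = 0.5·0.8473^(N−1). Require T < 0.11 ⇒ N−1 > ln(0.11/0.5)/ln(0.8473) = 9.14, so N−1 ≥ 10 and N = 11.
Check: N=11 gives T = 0.09539 < 0.11; N=10 gives T = 0.1126.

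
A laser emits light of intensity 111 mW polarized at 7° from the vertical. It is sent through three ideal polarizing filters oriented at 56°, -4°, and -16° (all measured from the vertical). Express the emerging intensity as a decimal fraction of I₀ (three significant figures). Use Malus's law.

I/I₀ ≈ 0.103

By Malus's law, I₁ = 111 mW · cos²(49°) = 47.78 mW.
I₂ = I₁ · cos²(60°) = 47.78 · 0.25 = 11.94 mW.
I₃ = I₂ · cos²(12°) = 11.94 · 0.9568 = 11.43 mW.
Transmitted fraction = 0.103.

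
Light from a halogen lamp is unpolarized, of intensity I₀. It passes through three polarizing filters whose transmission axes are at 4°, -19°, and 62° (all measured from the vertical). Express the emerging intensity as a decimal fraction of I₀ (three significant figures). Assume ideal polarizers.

Unpolarized light through the first polarizer → I₁ = ½ I₀, now polarized at 4°.
I₂ = I₁ cos²(-19° − 4°) = 0.5 I₀ · cos²(23°) = 0.4237 I₀.
I₃ = I₂ cos²(62° + 19°) = 0.4237 I₀ · cos²(81°) = 0.01037 I₀.
Transmitted fraction = 0.01037.

≈ 0.0104 I₀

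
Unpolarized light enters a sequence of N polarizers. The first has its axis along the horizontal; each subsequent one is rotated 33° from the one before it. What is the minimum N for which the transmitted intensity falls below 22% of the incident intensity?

N = 4

First polarizer halves the unpolarized light: factor 1/2.
Each further stage multiplies by cos²(33°) = 0.7034.
After N polarizers: T = 0.5·0.7034^(N−1). Require T < 0.22 ⇒ N−1 > ln(0.22/0.5)/ln(0.7034) = 2.33, so N−1 ≥ 3 and N = 4.
Check: N=4 gives T = 0.174 < 0.22; N=3 gives T = 0.2474.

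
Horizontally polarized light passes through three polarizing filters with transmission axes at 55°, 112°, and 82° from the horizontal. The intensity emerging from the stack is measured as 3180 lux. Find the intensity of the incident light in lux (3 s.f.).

I₀ ≈ 4.34e4 lux

I₁ = I₀ cos²(55° − 0°) = I₀ cos²(55°) = 0.329 I₀.
I₂ = I₁ cos²(112° − 55°) = 0.329 I₀ · cos²(57°) = 0.09759 I₀.
I₃ = I₂ cos²(82° − 112°) = 0.09759 I₀ · cos²(30°) = 0.07319 I₀.
So 3180 lux = 0.07319 I₀, giving I₀ = 3180/0.07319 = 4.345e+04 lux.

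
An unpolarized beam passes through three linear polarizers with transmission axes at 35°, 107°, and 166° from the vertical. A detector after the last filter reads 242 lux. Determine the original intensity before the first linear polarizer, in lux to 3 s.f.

I₀ ≈ 1.91e4 lux

Unpolarized light through the first polarizer → I₁ = ½ I₀, now polarized at 35°.
I₂ = I₁ cos²(107° − 35°) = 0.5 I₀ · cos²(72°) = 0.04775 I₀.
I₃ = I₂ cos²(166° − 107°) = 0.04775 I₀ · cos²(59°) = 0.01267 I₀.
So 242 lux = 0.01267 I₀, giving I₀ = 242/0.01267 = 1.911e+04 lux.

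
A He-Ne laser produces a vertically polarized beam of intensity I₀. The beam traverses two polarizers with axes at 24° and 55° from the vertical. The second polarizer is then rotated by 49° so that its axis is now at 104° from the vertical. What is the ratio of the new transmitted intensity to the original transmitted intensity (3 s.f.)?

I_new/I_old ≈ 0.0410

Before rotation:
By Malus's law, I₁ = I₀ cos²(24° − 0°) = I₀ cos²(24°) = 0.8346 I₀.
I₂ = I₁ cos²(55° − 24°) = 0.8346 I₀ · cos²(31°) = 0.6132 I₀.
After rotation:
I₁ = I₀ cos²(24° − 0°) = I₀ cos²(24°) = 0.8346 I₀.
I₂ = I₁ cos²(104° − 24°) = 0.8346 I₀ · cos²(80°) = 0.02517 I₀.
Ratio = 0.02517 / 0.6132 = 0.04104.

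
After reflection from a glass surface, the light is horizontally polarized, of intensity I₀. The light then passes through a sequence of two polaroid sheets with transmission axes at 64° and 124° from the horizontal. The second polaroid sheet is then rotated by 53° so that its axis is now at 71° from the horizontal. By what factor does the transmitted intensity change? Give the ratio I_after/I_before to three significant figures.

I_new/I_old ≈ 3.94

Before rotation:
By Malus's law, I₁ = I₀ cos²(64° − 0°) = I₀ cos²(64°) = 0.1922 I₀.
I₂ = I₁ cos²(124° − 64°) = 0.1922 I₀ · cos²(60°) = 0.04804 I₀.
After rotation:
I₁ = I₀ cos²(64° − 0°) = I₀ cos²(64°) = 0.1922 I₀.
I₂ = I₁ cos²(71° − 64°) = 0.1922 I₀ · cos²(7°) = 0.1893 I₀.
Ratio = 0.1893 / 0.04804 = 3.941.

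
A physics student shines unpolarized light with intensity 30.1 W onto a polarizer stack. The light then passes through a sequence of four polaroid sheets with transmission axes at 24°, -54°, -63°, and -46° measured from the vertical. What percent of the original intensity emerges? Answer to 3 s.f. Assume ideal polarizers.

≈ 1.93%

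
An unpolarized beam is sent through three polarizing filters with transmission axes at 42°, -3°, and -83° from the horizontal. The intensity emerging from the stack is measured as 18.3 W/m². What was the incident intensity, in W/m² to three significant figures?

I₀ ≈ 2430 W/m²

Unpolarized light through the first polarizer → I₁ = ½ I₀, now polarized at 42°.
I₂ = I₁ cos²(-3° − 42°) = 0.5 I₀ · cos²(45°) = 0.25 I₀.
I₃ = I₂ cos²(-83° + 3°) = 0.25 I₀ · cos²(80°) = 0.007538 I₀.
So 18.3 W/m² = 0.007538 I₀, giving I₀ = 18.3/0.007538 = 2428 W/m².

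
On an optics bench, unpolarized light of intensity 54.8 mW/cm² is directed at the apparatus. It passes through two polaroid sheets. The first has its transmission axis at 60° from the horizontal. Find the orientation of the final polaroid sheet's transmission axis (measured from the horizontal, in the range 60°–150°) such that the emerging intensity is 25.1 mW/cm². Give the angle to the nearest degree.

θ ≈ 77°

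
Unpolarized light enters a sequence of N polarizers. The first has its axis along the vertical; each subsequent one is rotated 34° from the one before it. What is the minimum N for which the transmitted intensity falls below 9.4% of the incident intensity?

First polarizer halves the unpolarized light: factor 1/2.
Each further stage multiplies by cos²(34°) = 0.6873.
After N polarizers: T = 0.5·0.6873^(N−1). Require T < 0.094 ⇒ N−1 > ln(0.094/0.5)/ln(0.6873) = 4.46, so N−1 ≥ 5 and N = 6.
Check: N=6 gives T = 0.07669 < 0.094; N=5 gives T = 0.1116.

N = 6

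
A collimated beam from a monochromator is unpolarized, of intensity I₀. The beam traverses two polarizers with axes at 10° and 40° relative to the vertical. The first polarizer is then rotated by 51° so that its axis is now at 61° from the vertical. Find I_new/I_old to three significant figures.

Before rotation:
Unpolarized light through the first polarizer → I₁ = ½ I₀, now polarized at 10°.
I₂ = I₁ cos²(40° − 10°) = 0.5 I₀ · cos²(30°) = 0.375 I₀.
After rotation:
Unpolarized light through the first polarizer → I₁ = ½ I₀, now polarized at 61°.
I₂ = I₁ cos²(40° − 61°) = 0.5 I₀ · cos²(21°) = 0.4358 I₀.
Ratio = 0.4358 / 0.375 = 1.162.

I_new/I_old ≈ 1.16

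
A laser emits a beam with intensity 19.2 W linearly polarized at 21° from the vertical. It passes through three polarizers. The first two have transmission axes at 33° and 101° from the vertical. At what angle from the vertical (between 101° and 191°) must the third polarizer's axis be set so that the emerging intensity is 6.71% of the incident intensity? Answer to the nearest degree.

θ ≈ 146°

I₁ = I₀ cos²(33° − 21°) = I₀ cos²(12°) = 0.9568 I₀.
I₂ = I₁ cos²(101° − 33°) = 0.9568 I₀ · cos²(68°) = 0.1343 I₀.
Need I₃/I₀ = 0.0671, so cos²(θ − 101°) = 0.0671 / 0.1343 = 0.4998.
θ − 101° = arccos(√0.4998) = 45.0°, giving θ ≈ 101 + 45.0 = 146.0°.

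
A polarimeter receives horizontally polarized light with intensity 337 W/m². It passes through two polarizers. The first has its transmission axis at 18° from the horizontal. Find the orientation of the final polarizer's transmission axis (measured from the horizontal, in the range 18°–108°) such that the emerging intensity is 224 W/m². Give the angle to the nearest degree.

By Malus's law, I₁ = I₀ cos²(18° − 0°) = I₀ cos²(18°) = 0.9045 I₀.
Target fraction: 224 / 337 W/m² = 0.6647 of I₀.
Need I₂/I₀ = 0.6647, so cos²(θ − 18°) = 0.6647 / 0.9045 = 0.7349.
θ − 18° = arccos(√0.7349) = 31.0°, giving θ ≈ 18 + 31.0 = 49.0°.

θ ≈ 49°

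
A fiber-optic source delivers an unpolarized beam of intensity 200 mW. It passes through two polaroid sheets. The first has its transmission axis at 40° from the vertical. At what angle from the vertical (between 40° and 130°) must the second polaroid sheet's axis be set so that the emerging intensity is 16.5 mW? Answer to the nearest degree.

θ ≈ 106°

Unpolarized light through the first polarizer → I₁ = ½ I₀, now polarized at 40°.
Target fraction: 16.5 / 200 mW = 0.0825 of I₀.
Need I₂/I₀ = 0.0825, so cos²(θ − 40°) = 0.0825 / 0.5 = 0.165.
θ − 40° = arccos(√0.165) = 66.0°, giving θ ≈ 40 + 66.0 = 106.0°.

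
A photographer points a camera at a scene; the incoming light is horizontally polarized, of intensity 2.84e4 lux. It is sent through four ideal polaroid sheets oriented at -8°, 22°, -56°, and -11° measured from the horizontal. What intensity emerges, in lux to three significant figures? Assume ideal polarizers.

By Malus's law, I₁ = 2.84e4 lux · cos²(8°) = 2.785e+04 lux.
I₂ = I₁ · cos²(30°) = 2.785e+04 · 0.75 = 2.089e+04 lux.
I₃ = I₂ · cos²(78°) = 2.089e+04 · 0.04323 = 902.9 lux.
I₄ = I₃ · cos²(45°) = 902.9 · 0.5 = 451.5 lux.

I ≈ 451 lux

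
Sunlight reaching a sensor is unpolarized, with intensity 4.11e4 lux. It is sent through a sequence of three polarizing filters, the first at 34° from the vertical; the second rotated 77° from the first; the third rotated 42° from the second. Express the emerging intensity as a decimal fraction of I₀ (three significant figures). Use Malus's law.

I/I₀ ≈ 0.0140

Unpolarized light through the first polarizer → I₁ = 4.11e4 lux/2 = 2.055e+04 lux, polarized at 34°.
I₂ = I₁ · cos²(77°) = 2.055e+04 · 0.0506 = 1040 lux.
I₃ = I₂ · cos²(42°) = 1040 · 0.5523 = 574.3 lux.
Transmitted fraction = 0.01397.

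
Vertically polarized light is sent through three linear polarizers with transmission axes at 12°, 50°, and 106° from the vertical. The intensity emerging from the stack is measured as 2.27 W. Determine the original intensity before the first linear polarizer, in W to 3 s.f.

I₀ ≈ 12.2 W

I₁ = I₀ cos²(12° − 0°) = I₀ cos²(12°) = 0.9568 I₀.
I₂ = I₁ cos²(50° − 12°) = 0.9568 I₀ · cos²(38°) = 0.5941 I₀.
I₃ = I₂ cos²(106° − 50°) = 0.5941 I₀ · cos²(56°) = 0.1858 I₀.
So 2.27 W = 0.1858 I₀, giving I₀ = 2.27/0.1858 = 12.22 W.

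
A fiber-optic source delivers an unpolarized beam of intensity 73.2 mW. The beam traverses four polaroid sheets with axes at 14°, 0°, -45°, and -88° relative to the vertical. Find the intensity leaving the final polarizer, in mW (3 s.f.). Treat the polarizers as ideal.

Unpolarized light through the first polarizer → I₁ = 73.2 mW/2 = 36.6 mW, polarized at 14°.
I₂ = I₁ · cos²(14°) = 36.6 · 0.9415 = 34.46 mW.
I₃ = I₂ · cos²(45°) = 34.46 · 0.5 = 17.23 mW.
I₄ = I₃ · cos²(43°) = 17.23 · 0.5349 = 9.215 mW.

I ≈ 9.22 mW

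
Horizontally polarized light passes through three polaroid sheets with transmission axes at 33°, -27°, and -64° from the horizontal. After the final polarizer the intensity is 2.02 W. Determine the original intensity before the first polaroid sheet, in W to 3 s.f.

I₀ ≈ 18.0 W

By Malus's law, I₁ = I₀ cos²(33° − 0°) = I₀ cos²(33°) = 0.7034 I₀.
I₂ = I₁ cos²(-27° − 33°) = 0.7034 I₀ · cos²(60°) = 0.1758 I₀.
I₃ = I₂ cos²(-64° + 27°) = 0.1758 I₀ · cos²(37°) = 0.1122 I₀.
So 2.02 W = 0.1122 I₀, giving I₀ = 2.02/0.1122 = 18.01 W.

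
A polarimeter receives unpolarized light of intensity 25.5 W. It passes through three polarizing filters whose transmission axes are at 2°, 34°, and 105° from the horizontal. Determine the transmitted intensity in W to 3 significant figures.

Unpolarized light through the first polarizer → I₁ = 25.5 W/2 = 12.75 W, polarized at 2°.
I₂ = I₁ · cos²(32°) = 12.75 · 0.7192 = 9.17 W.
I₃ = I₂ · cos²(71°) = 9.17 · 0.106 = 0.9719 W.

I ≈ 0.972 W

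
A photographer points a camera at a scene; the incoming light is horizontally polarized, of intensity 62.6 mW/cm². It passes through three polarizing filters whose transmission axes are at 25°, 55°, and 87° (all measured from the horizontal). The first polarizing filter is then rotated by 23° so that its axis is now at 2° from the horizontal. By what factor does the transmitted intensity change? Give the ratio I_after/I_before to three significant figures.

Before rotation:
By Malus's law, I₁ = I₀ cos²(25° − 0°) = I₀ cos²(25°) = 0.8214 I₀.
I₂ = I₁ cos²(55° − 25°) = 0.8214 I₀ · cos²(30°) = 0.616 I₀.
I₃ = I₂ cos²(87° − 55°) = 0.616 I₀ · cos²(32°) = 0.4431 I₀.
After rotation:
I₁ = I₀ cos²(2° − 0°) = I₀ cos²(2°) = 0.9988 I₀.
I₂ = I₁ cos²(55° − 2°) = 0.9988 I₀ · cos²(53°) = 0.3617 I₀.
I₃ = I₂ cos²(87° − 55°) = 0.3617 I₀ · cos²(32°) = 0.2602 I₀.
Ratio = 0.2602 / 0.4431 = 0.5872.

I_new/I_old ≈ 0.587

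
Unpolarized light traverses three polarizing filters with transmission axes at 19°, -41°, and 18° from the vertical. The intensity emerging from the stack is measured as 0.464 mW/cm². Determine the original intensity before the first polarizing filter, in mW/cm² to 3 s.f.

Unpolarized light through the first polarizer → I₁ = ½ I₀, now polarized at 19°.
I₂ = I₁ cos²(-41° − 19°) = 0.5 I₀ · cos²(60°) = 0.125 I₀.
I₃ = I₂ cos²(18° + 41°) = 0.125 I₀ · cos²(59°) = 0.03316 I₀.
So 0.464 mW/cm² = 0.03316 I₀, giving I₀ = 0.464/0.03316 = 13.99 mW/cm².

I₀ ≈ 14.0 mW/cm²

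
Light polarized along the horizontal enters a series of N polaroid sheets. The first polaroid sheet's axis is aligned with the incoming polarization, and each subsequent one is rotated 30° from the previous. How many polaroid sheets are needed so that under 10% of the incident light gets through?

N = 10

First polarizer is aligned with the polarization: full transmission.
Each further stage multiplies by cos²(30°) = 0.75.
After N polarizers: T = 0.75^(N−1). Require T < 0.10 ⇒ N−1 > ln(0.10)/ln(0.75) = 8.00, so N−1 ≥ 9 and N = 10.
Check: N=10 gives T = 0.07508 < 0.10; N=9 gives T = 0.1001.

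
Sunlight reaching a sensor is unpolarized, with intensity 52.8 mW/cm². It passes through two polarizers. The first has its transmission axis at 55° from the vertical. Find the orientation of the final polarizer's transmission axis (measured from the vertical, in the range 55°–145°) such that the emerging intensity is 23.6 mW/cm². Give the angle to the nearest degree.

θ ≈ 74°

Unpolarized light through the first polarizer → I₁ = ½ I₀, now polarized at 55°.
Target fraction: 23.6 / 52.8 mW/cm² = 0.447 of I₀.
Need I₂/I₀ = 0.447, so cos²(θ − 55°) = 0.447 / 0.5 = 0.8939.
θ − 55° = arccos(√0.8939) = 19.0°, giving θ ≈ 55 + 19.0 = 74.0°.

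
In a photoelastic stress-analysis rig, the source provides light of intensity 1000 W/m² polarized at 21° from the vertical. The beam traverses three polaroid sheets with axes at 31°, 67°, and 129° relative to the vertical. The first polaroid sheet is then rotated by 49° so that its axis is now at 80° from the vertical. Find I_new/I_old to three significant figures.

I_new/I_old ≈ 0.397

Before rotation:
By Malus's law, I₁ = I₀ cos²(31° − 21°) = I₀ cos²(10°) = 0.9698 I₀.
I₂ = I₁ cos²(67° − 31°) = 0.9698 I₀ · cos²(36°) = 0.6348 I₀.
I₃ = I₂ cos²(129° − 67°) = 0.6348 I₀ · cos²(62°) = 0.1399 I₀.
After rotation:
I₁ = I₀ cos²(80° − 21°) = I₀ cos²(59°) = 0.2653 I₀.
I₂ = I₁ cos²(67° − 80°) = 0.2653 I₀ · cos²(13°) = 0.2518 I₀.
I₃ = I₂ cos²(129° − 67°) = 0.2518 I₀ · cos²(62°) = 0.05551 I₀.
Ratio = 0.05551 / 0.1399 = 0.3967.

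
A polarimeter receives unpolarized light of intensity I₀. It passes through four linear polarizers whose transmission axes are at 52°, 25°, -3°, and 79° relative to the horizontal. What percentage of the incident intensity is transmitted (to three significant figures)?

≈ 0.599%

Unpolarized light through the first polarizer → I₁ = ½ I₀, now polarized at 52°.
I₂ = I₁ cos²(25° − 52°) = 0.5 I₀ · cos²(27°) = 0.3969 I₀.
I₃ = I₂ cos²(-3° − 25°) = 0.3969 I₀ · cos²(28°) = 0.3095 I₀.
I₄ = I₃ cos²(79° + 3°) = 0.3095 I₀ · cos²(82°) = 0.005994 I₀.
That is 0.5994% of the incident intensity.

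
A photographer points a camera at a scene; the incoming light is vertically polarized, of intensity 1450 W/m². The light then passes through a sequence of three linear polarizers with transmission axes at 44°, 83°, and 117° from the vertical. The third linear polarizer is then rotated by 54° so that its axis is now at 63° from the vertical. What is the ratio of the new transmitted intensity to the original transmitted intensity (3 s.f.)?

I_new/I_old ≈ 1.28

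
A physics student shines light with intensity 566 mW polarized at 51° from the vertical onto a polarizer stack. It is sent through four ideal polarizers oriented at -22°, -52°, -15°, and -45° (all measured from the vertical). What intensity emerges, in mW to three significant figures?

I ≈ 17.4 mW

By Malus's law, I₁ = 566 mW · cos²(73°) = 48.38 mW.
I₂ = I₁ · cos²(30°) = 48.38 · 0.75 = 36.29 mW.
I₃ = I₂ · cos²(37°) = 36.29 · 0.6378 = 23.14 mW.
I₄ = I₃ · cos²(30°) = 23.14 · 0.75 = 17.36 mW.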